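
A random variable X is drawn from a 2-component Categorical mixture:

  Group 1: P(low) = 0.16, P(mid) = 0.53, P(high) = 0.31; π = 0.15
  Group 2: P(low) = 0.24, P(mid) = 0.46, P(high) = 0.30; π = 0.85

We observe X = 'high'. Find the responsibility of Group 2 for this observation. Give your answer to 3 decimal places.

P(component k | x) = w_k·f_k(x) / marginal(x), where marginal(x) = Σ_j w_j·f_j(x).
Categorical probabilities:
  p_1 = P(high | comp) = 0.31
  p_2 = P(high | comp) = 0.30
Unnormalised posteriors:
  w_1·p_1 = 0.15 × 0.31 = 0.0465
  w_2·p_2 = 0.85 × 0.3 = 0.255
Evidence: 0.0465 + 0.255 = 0.3015
P(Group 2 | data) ≈ 0.846

0.846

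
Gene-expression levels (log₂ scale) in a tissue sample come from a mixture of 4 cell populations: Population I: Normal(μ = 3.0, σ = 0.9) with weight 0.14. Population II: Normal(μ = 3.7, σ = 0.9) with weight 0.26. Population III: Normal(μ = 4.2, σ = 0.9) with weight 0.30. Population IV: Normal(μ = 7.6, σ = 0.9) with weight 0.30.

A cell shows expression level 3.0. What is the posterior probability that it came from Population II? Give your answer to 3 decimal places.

0.422

By Bayes' theorem, P(k | x) = π_k f_k(x) / Σ_j π_j f_j(x).
Normal densities:
  p_I = (1/(0.9·√(2π)))·exp(−(3.0−3.0)²/(2·0.9²)) = 0.443269·exp(-0.00000) = 0.443269
  p_II = (1/(0.9·√(2π)))·exp(−(3.0−3.7)²/(2·0.9²)) = 0.443269·exp(-0.30247) = 0.327572
  p_III = (1/(0.9·√(2π)))·exp(−(3.0−4.2)²/(2·0.9²)) = 0.443269·exp(-0.88889) = 0.182233
  p_IV = (1/(0.9·√(2π)))·exp(−(3.0−7.6)²/(2·0.9²)) = 0.443269·exp(-13.06173) = 9.41957e-07
Prior × likelihood for each component:
  π_I·p_I = 0.14 × 0.443269 = 0.0620577
  π_II·p_II = 0.26 × 0.327572 = 0.0851687
  π_III·p_III = 0.30 × 0.182233 = 0.05467
  π_IV·p_IV = 0.30 × 9.41957e-07 = 2.82587e-07
Sum: 0.0620577 + 0.0851687 + 0.05467 + 2.82587e-07 = 0.201897
So the posterior for Population II is 0.0851687 / 0.201897 ≈ 0.422.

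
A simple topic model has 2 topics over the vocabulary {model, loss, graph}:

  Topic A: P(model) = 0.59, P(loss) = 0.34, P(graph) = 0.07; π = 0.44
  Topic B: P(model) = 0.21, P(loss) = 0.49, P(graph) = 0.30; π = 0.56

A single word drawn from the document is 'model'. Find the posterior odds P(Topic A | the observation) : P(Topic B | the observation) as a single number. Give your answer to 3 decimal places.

Since P(k|x) ∝ π_k f_k(x), the posterior odds are π_i f_i(x) / (π_j f_j(x)).
Categorical probabilities:
  p_A = P(model | comp) = 0.59
  p_B = P(model | comp) = 0.21
Odds = (0.44/0.56) × (0.59/0.21) = 0.785714 × 2.80952 ≈ 2.207

2.207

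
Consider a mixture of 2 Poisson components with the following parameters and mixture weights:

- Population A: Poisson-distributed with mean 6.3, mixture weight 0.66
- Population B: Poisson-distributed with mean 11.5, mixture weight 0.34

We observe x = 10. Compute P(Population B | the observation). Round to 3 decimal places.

Apply Bayes' rule: the posterior for each component is proportional to its prior times its likelihood at x.
Component likelihoods at x = 10:
  f_A = e^(−6.3)·6.3^10/10! = 0.0498411
  f_B = e^(−11.5)·11.5^10/10! = 0.112935
Weight by the priors:
  P(Z=A)·f_A = 0.66 × 0.0498411 = 0.0328951
  P(Z=B)·f_B = 0.34 × 0.112935 = 0.0383979
Normaliser: 0.0328951 + 0.0383979 = 0.071293
P(Population B | data) ≈ 0.539

0.539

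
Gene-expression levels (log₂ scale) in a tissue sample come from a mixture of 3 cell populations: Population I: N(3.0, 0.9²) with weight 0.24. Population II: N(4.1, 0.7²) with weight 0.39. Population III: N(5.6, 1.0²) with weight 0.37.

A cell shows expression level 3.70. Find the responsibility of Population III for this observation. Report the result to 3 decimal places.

0.083

Apply Bayes' rule: the posterior for each component is proportional to its prior times its likelihood at x.
Evaluate each component's likelihood at the observed value:
  f_I = (1/(0.9·√(2π)))·exp(−(3.70−3.0)²/(2·0.9²)) = 0.443269·exp(-0.30247) = 0.327572
  f_II = (1/(0.7·√(2π)))·exp(−(3.70−4.1)²/(2·0.7²)) = 0.569918·exp(-0.16327) = 0.484068
  f_III = (1/(1.0·√(2π)))·exp(−(3.70−5.6)²/(2·1.0²)) = 0.398942·exp(-1.80500) = 0.0656158
Weight by the priors:
  π_I·f_I = 0.24 × 0.327572 = 0.0786173
  π_II·f_II = 0.39 × 0.484068 = 0.188787
  π_III·f_III = 0.37 × 0.0656158 = 0.0242779
Marginal: 0.0786173 + 0.188787 + 0.0242779 = 0.291682
So the posterior for Population III is 0.0242779 / 0.291682 ≈ 0.083.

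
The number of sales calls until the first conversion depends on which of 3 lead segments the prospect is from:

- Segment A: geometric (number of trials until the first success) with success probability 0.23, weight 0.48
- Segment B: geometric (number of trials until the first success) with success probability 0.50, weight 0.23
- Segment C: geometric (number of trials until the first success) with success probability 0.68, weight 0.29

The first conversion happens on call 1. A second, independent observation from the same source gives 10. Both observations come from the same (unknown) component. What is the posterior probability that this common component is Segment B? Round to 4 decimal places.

Posterior ∝ prior × likelihood, so P(k | x) ∝ π_k f_k(x); normalise over all components.
Since both observations come from the same component, the likelihood for component k is f_k(x₁)·f_k(x₂).
  L_A = [0.23·(1−0.23)^0 = 0.23·1 = 0.23] × [0.0218849] = 0.00503352
  L_B = [0.50·(1−0.50)^0 = 0.50·1 = 0.5] × [0.000976562] = 0.000488281
  L_C = [0.68·(1−0.68)^0 = 0.68·1 = 0.68] × [2.39254e-05] = 1.62693e-05
Unnormalised posteriors:
  π_A·L_A = 0.48 × 0.00503352 = 0.00241609
  π_B·L_B = 0.23 × 0.000488281 = 0.000112305
  π_C·L_C = 0.29 × 1.62693e-05 = 4.71808e-06
Sum: 0.00241609 + 0.000112305 + 4.71808e-06 = 0.00253311
So the posterior for Segment B is 0.000112305 / 0.00253311 ≈ 0.0443.

0.0443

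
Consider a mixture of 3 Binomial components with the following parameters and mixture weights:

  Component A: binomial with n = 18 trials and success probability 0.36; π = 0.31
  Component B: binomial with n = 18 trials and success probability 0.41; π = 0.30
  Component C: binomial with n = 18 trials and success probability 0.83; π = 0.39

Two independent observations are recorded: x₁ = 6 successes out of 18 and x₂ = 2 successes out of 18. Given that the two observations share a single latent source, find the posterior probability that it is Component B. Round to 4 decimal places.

P(component k | x) = π_k·f_k(x) / marginal(x), where marginal(x) = Σ_j π_j·f_j(x).
Since both observations come from the same component, the likelihood for component k is f_k(x₁)·f_k(x₂).
  L_A = [C(18,6)·0.36^6·0.64^12 = 18564·0.00217678·0.00472237 = 0.19083] × [0.01571] = 0.00299794
  L_B = [C(18,6)·0.41^6·0.59^12 = 18564·0.0047501·0.0017792 = 0.156891] × [0.00554487] = 0.000869942
  L_C = [C(18,6)·0.83^6·0.17^12 = 18564·0.32694·5.82622e-10 = 3.53612e-06] × [5.12897e-11] = 1.81367e-16
Prior × likelihood for each component:
  π_A·L_A = 0.31 × 0.00299794 = 0.00092936
  π_B·L_B = 0.30 × 0.000869942 = 0.000260983
  π_C·L_C = 0.39 × 1.81367e-16 = 7.0733e-17
Normaliser: 0.00092936 + 0.000260983 + 7.0733e-17 = 0.00119034
P(Component B | data) ≈ 0.2192

0.2192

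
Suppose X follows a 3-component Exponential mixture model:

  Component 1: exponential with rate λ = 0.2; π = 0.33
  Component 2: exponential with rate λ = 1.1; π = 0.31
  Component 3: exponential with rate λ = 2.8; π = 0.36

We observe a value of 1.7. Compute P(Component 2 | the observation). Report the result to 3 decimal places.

0.486

By Bayes' theorem, P(k | x) = P(Z=k) f_k(x) / Σ_j P(Z=j) f_j(x).
Component likelihoods at x = 1.7:
  p_1 = 0.2·e^(−0.2·1.7) = 0.2·e^(−0.3400) = 0.142354
  p_2 = 1.1·e^(−1.1·1.7) = 1.1·e^(−1.8700) = 0.169536
  p_3 = 2.8·e^(−2.8·1.7) = 2.8·e^(−4.7600) = 0.0239837
Multiply by the mixture weights:
  P(Z=1)·p_1 = 0.33 × 0.142354 = 0.0469768
  P(Z=2)·p_2 = 0.31 × 0.169536 = 0.0525562
  P(Z=3)·p_3 = 0.36 × 0.0239837 = 0.00863413
Normaliser: 0.0469768 + 0.0525562 + 0.00863413 = 0.108167
Responsibility of Component 2: 0.0525562 / 0.108167 ≈ 0.486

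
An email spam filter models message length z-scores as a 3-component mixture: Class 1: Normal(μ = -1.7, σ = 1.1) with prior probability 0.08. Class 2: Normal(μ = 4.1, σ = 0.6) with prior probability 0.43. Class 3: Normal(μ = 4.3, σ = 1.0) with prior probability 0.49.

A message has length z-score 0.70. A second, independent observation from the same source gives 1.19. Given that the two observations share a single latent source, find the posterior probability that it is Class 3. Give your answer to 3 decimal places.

By Bayes' theorem, P(k | x) = π_k f_k(x) / Σ_j π_j f_j(x).
Since both observations come from the same component, the likelihood for component k is f_k(x₁)·f_k(x₂).
  f_1 = [0.0335602] × [0.0114986] = 0.000385896
  f_2 = [7.07815e-08] × [5.18696e-06] = 3.67141e-13
  f_3 = [0.000611902] × [0.00316694] = 1.93786e-06
Multiply by the mixture weights:
  π_1·f_1 = 0.08 × 0.000385896 = 3.08716e-05
  π_2·f_2 = 0.43 × 3.67141e-13 = 1.5787e-13
  π_3·f_3 = 0.49 × 1.93786e-06 = 9.49551e-07
Evidence: 3.08716e-05 + 1.5787e-13 + 9.49551e-07 = 3.18212e-05
P(Class 3 | x) = 9.49551e-07 / 3.18212e-05 ≈ 0.030

0.030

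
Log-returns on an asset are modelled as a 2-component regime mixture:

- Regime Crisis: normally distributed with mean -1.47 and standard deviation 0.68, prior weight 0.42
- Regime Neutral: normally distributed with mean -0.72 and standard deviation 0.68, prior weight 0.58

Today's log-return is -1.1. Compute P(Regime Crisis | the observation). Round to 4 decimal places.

Apply Bayes' rule: the posterior for each component is proportional to its prior times its likelihood at x.
Evaluate each component's likelihood at the observed value:
  L_Crisis = 0.505955
  L_Neutral = 0.501868
Multiply by the mixture weights:
  π_Crisis·L_Crisis = 0.42 × 0.505955 = 0.212501
  π_Neutral·L_Neutral = 0.58 × 0.501868 = 0.291084
Marginal: 0.212501 + 0.291084 = 0.503584
P(Regime Crisis | the observation) = 0.212501 / 0.503584 ≈ 0.4220

0.4220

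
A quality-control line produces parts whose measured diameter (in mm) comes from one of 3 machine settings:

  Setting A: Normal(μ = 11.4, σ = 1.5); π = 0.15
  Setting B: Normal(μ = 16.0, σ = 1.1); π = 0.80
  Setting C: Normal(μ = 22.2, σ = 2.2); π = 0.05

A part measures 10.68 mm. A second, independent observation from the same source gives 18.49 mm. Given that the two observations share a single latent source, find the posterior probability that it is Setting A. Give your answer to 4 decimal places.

Posterior ∝ prior × likelihood, so P(k | x) ∝ π_k f_k(x); normalise over all components.
Since both observations come from the same component, the likelihood for component k is f_k(x₁)·f_k(x₂).
  p_A = [0.237022] × [3.74499e-06] = 8.87643e-07
  p_B = [3.02241e-06] × [0.0279798] = 8.45664e-08
  p_C = [2.01566e-07] × [0.0437481] = 8.81814e-09
Prior × likelihood for each component:
  π_A·p_A = 0.15 × 8.87643e-07 = 1.33146e-07
  π_B·p_B = 0.80 × 8.45664e-08 = 6.76531e-08
  π_C·p_C = 0.05 × 8.81814e-09 = 4.40907e-10
Marginal: 1.33146e-07 + 6.76531e-08 + 4.40907e-10 = 2.0124e-07
So the posterior for Setting A is 1.33146e-07 / 2.0124e-07 ≈ 0.6616.

0.6616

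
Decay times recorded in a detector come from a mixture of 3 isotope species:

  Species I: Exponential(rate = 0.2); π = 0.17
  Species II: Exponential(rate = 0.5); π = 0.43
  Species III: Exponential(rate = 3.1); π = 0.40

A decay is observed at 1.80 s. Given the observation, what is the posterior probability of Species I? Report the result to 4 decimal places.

0.2048

By Bayes' theorem, P(k | x) = π_k f_k(x) / Σ_j π_j f_j(x).
Evaluate each component's likelihood at the observed value:
  p_I = 0.2·e^(−0.2·1.80) = 0.2·e^(−0.3600) = 0.139535
  p_II = 0.5·e^(−0.5·1.80) = 0.5·e^(−0.9000) = 0.203285
  p_III = 3.1·e^(−3.1·1.80) = 3.1·e^(−5.5800) = 0.011695
Unnormalised posteriors:
  π_I·p_I = 0.17 × 0.139535 = 0.023721
  π_II·p_II = 0.43 × 0.203285 = 0.0874125
  π_III·p_III = 0.40 × 0.011695 = 0.00467798
Marginal: 0.023721 + 0.0874125 + 0.00467798 = 0.115811
P(Species I | 1.80 s) ≈ 0.2048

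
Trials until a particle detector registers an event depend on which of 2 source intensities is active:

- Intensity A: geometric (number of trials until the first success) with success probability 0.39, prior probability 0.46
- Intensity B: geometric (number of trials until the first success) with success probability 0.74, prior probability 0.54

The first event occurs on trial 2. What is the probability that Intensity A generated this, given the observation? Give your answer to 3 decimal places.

Posterior ∝ prior × likelihood, so P(k | x) ∝ π_k f_k(x); normalise over all components.
Component likelihoods at x = 2:
  p_A = 0.2379
  p_B = 0.1924
Multiply by the mixture weights:
  π_A·p_A = 0.46 × 0.2379 = 0.109434
  π_B·p_B = 0.54 × 0.1924 = 0.103896
Denominator: 0.109434 + 0.103896 = 0.21333
P(Intensity A | 2) = 0.109434 / 0.21333 ≈ 0.513

0.513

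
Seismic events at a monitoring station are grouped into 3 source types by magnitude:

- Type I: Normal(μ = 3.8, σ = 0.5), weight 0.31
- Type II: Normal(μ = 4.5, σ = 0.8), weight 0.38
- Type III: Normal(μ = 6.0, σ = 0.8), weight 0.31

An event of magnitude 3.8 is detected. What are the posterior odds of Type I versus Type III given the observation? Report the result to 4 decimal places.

70.1934

Only the two components matter; the odds are (P(Z=i) f_i(x)) / (P(Z=j) f_j(x)).
Evaluate each component's likelihood at the observed value:
  f_I = (1/(0.5·√(2π)))·exp(−(3.8−3.8)²/(2·0.5²)) = 0.797885·exp(-0.00000) = 0.797885
  f_II = (1/(0.8·√(2π)))·exp(−(3.8−4.5)²/(2·0.8²)) = 0.498678·exp(-0.38281) = 0.340069
  f_III = (1/(0.8·√(2π)))·exp(−(3.8−6.0)²/(2·0.8²)) = 0.498678·exp(-3.78125) = 0.011367
Posterior odds = (P(Z=I)·f_I) / (P(Z=III)·f_III) = (0.31·0.797885) / (0.31·0.011367) = 0.247344 / 0.00352376 ≈ 70.1934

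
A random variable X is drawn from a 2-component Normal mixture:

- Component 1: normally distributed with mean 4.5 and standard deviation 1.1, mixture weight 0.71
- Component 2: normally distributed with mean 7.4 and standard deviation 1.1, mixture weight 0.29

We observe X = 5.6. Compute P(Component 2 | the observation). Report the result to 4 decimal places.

Apply Bayes' rule: the posterior for each component is proportional to its prior times its likelihood at x.
Normal densities:
  L_1 = (1/(1.1·√(2π)))·exp(−(5.6−4.5)²/(2·1.1²)) = 0.362675·exp(-0.50000) = 0.219973
  L_2 = (1/(1.1·√(2π)))·exp(−(5.6−7.4)²/(2·1.1²)) = 0.362675·exp(-1.33884) = 0.0950748
Multiply by the mixture weights:
  P(Z=1)·L_1 = 0.71 × 0.219973 = 0.156181
  P(Z=2)·L_2 = 0.29 × 0.0950748 = 0.0275717
Denominator: 0.156181 + 0.0275717 = 0.183753
P(Component 2 | 5.6) ≈ 0.1500

0.1500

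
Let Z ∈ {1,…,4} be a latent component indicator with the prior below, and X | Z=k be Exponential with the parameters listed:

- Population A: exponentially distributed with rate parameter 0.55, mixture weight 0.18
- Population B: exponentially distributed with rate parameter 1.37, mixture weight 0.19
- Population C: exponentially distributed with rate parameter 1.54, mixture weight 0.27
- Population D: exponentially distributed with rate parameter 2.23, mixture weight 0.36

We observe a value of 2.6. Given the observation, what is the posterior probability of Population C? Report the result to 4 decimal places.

0.1846

P(component k | x) = π_k·f_k(x) / marginal(x), where marginal(x) = Σ_j π_j·f_j(x).
Evaluate each component's likelihood at the observed value:
  f_A = 0.55·e^(−0.55·2.6) = 0.55·e^(−1.4300) = 0.13162
  f_B = 1.37·e^(−1.37·2.6) = 1.37·e^(−3.5620) = 0.0388833
  f_C = 1.54·e^(−1.54·2.6) = 1.54·e^(−4.0040) = 0.0280935
  f_D = 2.23·e^(−2.23·2.6) = 2.23·e^(−5.7980) = 0.00676496
Prior × likelihood for each component:
  π_A·f_A = 0.18 × 0.13162 = 0.0236916
  π_B·f_B = 0.19 × 0.0388833 = 0.00738784
  π_C·f_C = 0.27 × 0.0280935 = 0.00758524
  π_D·f_D = 0.36 × 0.00676496 = 0.00243539
Sum: 0.0236916 + 0.00738784 + 0.00758524 + 0.00243539 = 0.0411
Responsibility of Population C: 0.00758524 / 0.0411 ≈ 0.1846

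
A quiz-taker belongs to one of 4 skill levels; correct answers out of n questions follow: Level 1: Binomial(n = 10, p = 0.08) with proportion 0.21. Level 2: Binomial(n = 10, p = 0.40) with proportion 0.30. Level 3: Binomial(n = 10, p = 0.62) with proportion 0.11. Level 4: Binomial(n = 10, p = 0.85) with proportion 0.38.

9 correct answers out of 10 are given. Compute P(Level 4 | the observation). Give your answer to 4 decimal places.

0.9556

By Bayes' theorem, P(k | x) = w_k f_k(x) / Σ_j w_j f_j(x).
Evaluate each component's likelihood at the observed value:
  f_1 = 1.2348e-09
  f_2 = 0.00157286
  f_3 = 0.0514409
  f_4 = 0.347425
Unnormalised posteriors:
  w_1·f_1 = 0.21 × 1.2348e-09 = 2.59309e-10
  w_2·f_2 = 0.30 × 0.00157286 = 0.000471859
  w_3·f_3 = 0.11 × 0.0514409 = 0.0056585
  w_4·f_4 = 0.38 × 0.347425 = 0.132022
Evidence: 2.59309e-10 + 0.000471859 + 0.0056585 + 0.132022 = 0.138152
P(Level 4 | 9 correct answers out of 10) = 0.132022 / 0.138152 ≈ 0.9556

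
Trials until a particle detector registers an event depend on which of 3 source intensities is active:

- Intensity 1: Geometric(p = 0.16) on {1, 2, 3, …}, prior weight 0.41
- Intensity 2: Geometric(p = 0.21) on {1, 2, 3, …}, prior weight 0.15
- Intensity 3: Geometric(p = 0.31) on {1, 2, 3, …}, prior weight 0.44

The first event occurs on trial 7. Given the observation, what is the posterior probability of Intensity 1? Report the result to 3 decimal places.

0.507

P(component k | x) = w_k·f_k(x) / marginal(x), where marginal(x) = Σ_j w_j·f_j(x).
Component likelihoods at x = 7:
  p_1 = 0.16·(1−0.16)^6 = 0.16·0.351298 = 0.0562077
  p_2 = 0.21·(1−0.21)^6 = 0.21·0.243087 = 0.0510484
  p_3 = 0.31·(1−0.31)^6 = 0.31·0.107918 = 0.0334546
Unnormalised posteriors:
  w_1·p_1 = 0.41 × 0.0562077 = 0.0230452
  w_2·p_2 = 0.15 × 0.0510484 = 0.00765725
  w_3·p_3 = 0.44 × 0.0334546 = 0.01472
Denominator: 0.0230452 + 0.00765725 + 0.01472 = 0.0454224
P(Intensity 1 | x) = 0.0230452 / 0.0454224 ≈ 0.507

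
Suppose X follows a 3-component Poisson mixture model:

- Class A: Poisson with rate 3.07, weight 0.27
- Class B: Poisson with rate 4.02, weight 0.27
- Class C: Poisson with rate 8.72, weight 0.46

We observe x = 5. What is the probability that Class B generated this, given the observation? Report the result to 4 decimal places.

0.4139

By Bayes' theorem, P(k | x) = P(Z=k) f_k(x) / Σ_j P(Z=j) f_j(x).
Evaluate each component's likelihood at the observed value:
  p_A = e^(−3.07)·3.07^5/5! = 0.105494
  p_B = e^(−4.02)·4.02^5/5! = 0.157067
  p_C = e^(−8.72)·8.72^5/5! = 0.0686046
Multiply by the mixture weights:
  P(Z=A)·p_A = 0.27 × 0.105494 = 0.0284833
  P(Z=B)·p_B = 0.27 × 0.157067 = 0.0424081
  P(Z=C)·p_C = 0.46 × 0.0686046 = 0.0315581
Sum: 0.0284833 + 0.0424081 + 0.0315581 = 0.10245
Responsibility of Class B: 0.0424081 / 0.10245 ≈ 0.4139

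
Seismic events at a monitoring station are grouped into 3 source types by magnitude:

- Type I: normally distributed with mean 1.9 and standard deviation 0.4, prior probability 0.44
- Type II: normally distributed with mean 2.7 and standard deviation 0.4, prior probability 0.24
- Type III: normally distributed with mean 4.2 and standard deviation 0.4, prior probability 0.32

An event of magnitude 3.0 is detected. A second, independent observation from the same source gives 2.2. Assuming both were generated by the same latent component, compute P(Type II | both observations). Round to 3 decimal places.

0.916

P(component k | x) = π_k·f_k(x) / marginal(x), where marginal(x) = Σ_j π_j·f_j(x).
Since both observations come from the same component, the likelihood for component k is f_k(x₁)·f_k(x₂).
  f_I = [(1/(0.4·√(2π)))·exp(−(3.0−1.9)²/(2·0.4²)) = 0.997356·exp(-3.78125) = 0.0227339] × [0.752844] = 0.0171151
  f_II = [(1/(0.4·√(2π)))·exp(−(3.0−2.7)²/(2·0.4²)) = 0.997356·exp(-0.28125) = 0.752844] × [0.456623] = 0.343765
  f_III = [(1/(0.4·√(2π)))·exp(−(3.0−4.2)²/(2·0.4²)) = 0.997356·exp(-4.50000) = 0.0110796] × [3.7168e-06] = 4.11807e-08
Multiply by the mixture weights:
  π_I·f_I = 0.44 × 0.0171151 = 0.00753063
  π_II·f_II = 0.24 × 0.343765 = 0.0825037
  π_III·f_III = 0.32 × 4.11807e-08 = 1.31778e-08
Normaliser: 0.00753063 + 0.0825037 + 1.31778e-08 = 0.0900344
Responsibility of Type II: 0.0825037 / 0.0900344 ≈ 0.916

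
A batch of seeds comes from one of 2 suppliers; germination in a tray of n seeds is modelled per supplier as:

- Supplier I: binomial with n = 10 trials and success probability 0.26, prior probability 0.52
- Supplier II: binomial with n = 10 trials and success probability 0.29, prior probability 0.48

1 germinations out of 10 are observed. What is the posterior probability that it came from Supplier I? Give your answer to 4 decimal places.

0.5850

Posterior ∝ prior × likelihood, so P(k | x) ∝ π_k f_k(x); normalise over all components.
Component likelihoods at x = 1 germinations out of 10:
  L_I = C(10,1)·0.26^1·0.74^9 = 10·0.26·0.0665404 = 0.173005
  L_II = C(10,1)·0.29^1·0.71^9 = 10·0.29·0.0458485 = 0.132961
Weight by the priors:
  π_I·L_I = 0.52 × 0.173005 = 0.0899626
  π_II·L_II = 0.48 × 0.132961 = 0.0638211
Sum: 0.0899626 + 0.0638211 = 0.153784
P(Supplier I | the observation) = 0.0899626 / 0.153784 ≈ 0.5850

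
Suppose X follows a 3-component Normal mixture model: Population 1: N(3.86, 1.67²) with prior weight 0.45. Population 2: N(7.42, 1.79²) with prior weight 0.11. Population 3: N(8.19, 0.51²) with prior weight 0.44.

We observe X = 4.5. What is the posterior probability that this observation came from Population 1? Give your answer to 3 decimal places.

The responsibility of component k is π_k f_k(x) divided by Σ_j π_j f_j(x).
Normal densities:
  f_1 = (1/(1.67·√(2π)))·exp(−(4.5−3.86)²/(2·1.67²)) = 0.238888·exp(-0.07343) = 0.221974
  f_2 = (1/(1.79·√(2π)))·exp(−(4.5−7.42)²/(2·1.79²)) = 0.222873·exp(-1.33055) = 0.0589127
  f_3 = (1/(0.51·√(2π)))·exp(−(4.5−8.19)²/(2·0.51²)) = 0.782240·exp(-26.17474) = 3.35579e-12
Multiply by the mixture weights:
  π_1·f_1 = 0.45 × 0.221974 = 0.0998882
  π_2·f_2 = 0.11 × 0.0589127 = 0.00648039
  π_3·f_3 = 0.44 × 3.35579e-12 = 1.47655e-12
Normaliser: 0.0998882 + 0.00648039 + 1.47655e-12 = 0.106369
P(Population 1 | the observation) ≈ 0.939

0.939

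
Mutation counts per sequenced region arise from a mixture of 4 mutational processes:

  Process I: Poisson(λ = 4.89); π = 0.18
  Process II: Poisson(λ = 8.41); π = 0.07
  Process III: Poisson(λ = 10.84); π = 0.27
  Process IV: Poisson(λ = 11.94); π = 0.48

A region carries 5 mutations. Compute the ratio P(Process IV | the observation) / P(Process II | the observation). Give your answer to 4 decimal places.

1.1591

Posterior odds = (P(Z=i) f_i(x)) / (P(Z=j) f_j(x)); the normalising sum cancels.
Evaluate each component's likelihood at the observed value:
  f_I = e^(−4.89)·4.89^5/5! = 0.175252
  f_II = e^(−8.41)·8.41^5/5! = 0.0780517
  f_III = e^(−10.84)·10.84^5/5! = 0.0244463
  f_IV = e^(−11.94)·11.94^5/5! = 0.0131936
0.00633294 / 0.00546362 ≈ 1.1591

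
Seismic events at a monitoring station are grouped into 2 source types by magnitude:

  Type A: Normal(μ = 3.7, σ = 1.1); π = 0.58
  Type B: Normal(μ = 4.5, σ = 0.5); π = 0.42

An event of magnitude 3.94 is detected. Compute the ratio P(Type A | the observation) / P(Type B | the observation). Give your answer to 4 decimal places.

Only the two components matter; the odds are (π_i f_i(x)) / (π_j f_j(x)).
Component likelihoods at x = 3.94:
  p_A = (1/(1.1·√(2π)))·exp(−(3.94−3.7)²/(2·1.1²)) = 0.362675·exp(-0.02380) = 0.354144
  p_B = (1/(0.5·√(2π)))·exp(−(3.94−4.5)²/(2·0.5²)) = 0.797885·exp(-0.62720) = 0.426138
Odds = (0.58/0.42) × (0.354144/0.426138) = 1.38095 × 0.831055 ≈ 1.1476

1.1476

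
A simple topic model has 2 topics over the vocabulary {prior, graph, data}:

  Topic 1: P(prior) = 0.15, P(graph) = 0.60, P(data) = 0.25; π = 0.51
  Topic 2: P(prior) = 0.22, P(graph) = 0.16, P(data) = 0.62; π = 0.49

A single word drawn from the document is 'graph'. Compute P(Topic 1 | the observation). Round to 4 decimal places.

0.7960

The responsibility of component k is π_k f_k(x) divided by Σ_j π_j f_j(x).
Component likelihoods at x = 'graph':
  p_1 = P(graph | comp) = 0.60
  p_2 = P(graph | comp) = 0.16
Multiply by the mixture weights:
  π_1·p_1 = 0.51 × 0.6 = 0.306
  π_2·p_2 = 0.49 × 0.16 = 0.0784
Normaliser: 0.306 + 0.0784 = 0.3844
So the posterior for Topic 1 is 0.306 / 0.3844 ≈ 0.7960.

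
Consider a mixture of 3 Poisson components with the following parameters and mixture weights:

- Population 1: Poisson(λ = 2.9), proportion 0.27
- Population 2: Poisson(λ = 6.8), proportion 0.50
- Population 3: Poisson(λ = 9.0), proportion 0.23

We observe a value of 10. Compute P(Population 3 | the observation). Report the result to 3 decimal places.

0.455

The responsibility of component k is P(Z=k) f_k(x) divided by Σ_j P(Z=j) f_j(x).
Evaluate each component's likelihood at the observed value:
  L_1 = e^(−2.9)·2.9^10/10! = 0.000637915
  L_2 = e^(−6.8)·6.8^10/10! = 0.0648819
  L_3 = e^(−9.0)·9.0^10/10! = 0.11858
Unnormalised posteriors:
  P(Z=1)·L_1 = 0.27 × 0.000637915 = 0.000172237
  P(Z=2)·L_2 = 0.50 × 0.0648819 = 0.032441
  P(Z=3)·L_3 = 0.23 × 0.11858 = 0.0272734
Denominator: 0.000172237 + 0.032441 + 0.0272734 = 0.0598866
P(Population 3 | the observation) ≈ 0.455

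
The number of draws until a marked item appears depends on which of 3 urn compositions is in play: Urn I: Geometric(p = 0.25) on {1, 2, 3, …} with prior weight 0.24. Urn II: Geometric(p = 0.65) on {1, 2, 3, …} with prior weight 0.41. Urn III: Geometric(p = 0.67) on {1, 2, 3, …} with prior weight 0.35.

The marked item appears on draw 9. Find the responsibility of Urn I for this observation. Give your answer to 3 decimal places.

0.985

P(component k | x) = w_k·f_k(x) / marginal(x), where marginal(x) = Σ_j w_j·f_j(x).
Component likelihoods at x = 9:
  p_I = 0.25·(1−0.25)^8 = 0.25·0.100113 = 0.0250282
  p_II = 0.65·(1−0.65)^8 = 0.65·0.000225188 = 0.000146372
  p_III = 0.67·(1−0.67)^8 = 0.67·0.000140641 = 9.42294e-05
Unnormalised posteriors:
  w_I·p_I = 0.24 × 0.0250282 = 0.00600677
  w_II·p_II = 0.41 × 0.000146372 = 6.00125e-05
  w_III·p_III = 0.35 × 9.42294e-05 = 3.29803e-05
Evidence: 0.00600677 + 6.00125e-05 + 3.29803e-05 = 0.00609977
Responsibility of Urn I: 0.00600677 / 0.00609977 ≈ 0.985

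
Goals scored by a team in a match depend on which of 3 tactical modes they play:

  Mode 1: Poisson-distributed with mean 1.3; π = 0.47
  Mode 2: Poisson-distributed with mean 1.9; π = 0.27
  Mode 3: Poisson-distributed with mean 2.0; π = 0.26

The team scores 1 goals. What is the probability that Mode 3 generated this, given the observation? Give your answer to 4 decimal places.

0.2244

Posterior ∝ prior × likelihood, so P(k | x) ∝ π_k f_k(x); normalise over all components.
Evaluate each component's likelihood at the observed value:
  L_1 = 0.354291
  L_2 = 0.28418
  L_3 = 0.270671
Prior × likelihood for each component:
  π_1·L_1 = 0.47 × 0.354291 = 0.166517
  π_2·L_2 = 0.27 × 0.28418 = 0.0767287
  π_3·L_3 = 0.26 × 0.270671 = 0.0703743
Normaliser: 0.166517 + 0.0767287 + 0.0703743 = 0.31362
P(Mode 3 | 1 goals) = 0.0703743 / 0.31362 ≈ 0.2244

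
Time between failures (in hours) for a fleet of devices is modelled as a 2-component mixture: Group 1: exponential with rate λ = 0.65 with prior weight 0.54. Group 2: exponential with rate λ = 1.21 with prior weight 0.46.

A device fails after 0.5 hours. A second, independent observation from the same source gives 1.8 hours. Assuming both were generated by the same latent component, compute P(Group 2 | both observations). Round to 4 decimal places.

Posterior ∝ prior × likelihood, so P(k | x) ∝ π_k f_k(x); normalise over all components.
Since both observations come from the same component, the likelihood for component k is f_k(x₁)·f_k(x₂).
  f_1 = [0.469643] × [0.201739] = 0.094745
  f_2 = [0.66075] × [0.137054] = 0.0905585
Weight by the priors:
  π_1·f_1 = 0.54 × 0.094745 = 0.0511623
  π_2·f_2 = 0.46 × 0.0905585 = 0.0416569
Marginal: 0.0511623 + 0.0416569 = 0.0928192
Responsibility of Group 2: 0.0416569 / 0.0928192 ≈ 0.4488

0.4488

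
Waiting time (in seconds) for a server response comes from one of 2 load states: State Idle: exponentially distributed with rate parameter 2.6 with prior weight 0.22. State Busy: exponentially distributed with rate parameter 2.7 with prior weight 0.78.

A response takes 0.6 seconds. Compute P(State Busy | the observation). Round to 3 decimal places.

0.776

Posterior ∝ prior × likelihood, so P(k | x) ∝ w_k f_k(x); normalise over all components.
Exponential densities:
  f_Idle = 0.546354
  f_Busy = 0.534326
Multiply by the mixture weights:
  w_Idle·f_Idle = 0.22 × 0.546354 = 0.120198
  w_Busy·f_Busy = 0.78 × 0.534326 = 0.416775
Denominator: 0.120198 + 0.416775 = 0.536972
P(State Busy | data) = 0.416775 / 0.536972 ≈ 0.776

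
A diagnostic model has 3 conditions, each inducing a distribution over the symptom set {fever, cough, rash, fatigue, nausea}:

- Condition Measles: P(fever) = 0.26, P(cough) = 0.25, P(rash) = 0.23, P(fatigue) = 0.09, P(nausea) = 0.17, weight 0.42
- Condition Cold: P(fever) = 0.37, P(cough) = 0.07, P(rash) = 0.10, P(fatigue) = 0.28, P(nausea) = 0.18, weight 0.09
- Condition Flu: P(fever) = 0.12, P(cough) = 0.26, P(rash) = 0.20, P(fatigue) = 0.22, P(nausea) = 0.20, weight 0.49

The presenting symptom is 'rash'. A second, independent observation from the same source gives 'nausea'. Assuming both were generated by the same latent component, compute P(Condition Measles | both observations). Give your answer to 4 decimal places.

P(component k | x) = w_k·f_k(x) / marginal(x), where marginal(x) = Σ_j w_j·f_j(x).
Since both observations come from the same component, the likelihood for component k is f_k(x₁)·f_k(x₂).
  p_Measles = [0.23] × [0.17] = 0.0391
  p_Cold = [0.1] × [0.18] = 0.018
  p_Flu = [0.2] × [0.2] = 0.04
Prior × likelihood for each component:
  w_Measles·p_Measles = 0.42 × 0.0391 = 0.016422
  w_Cold·p_Cold = 0.09 × 0.018 = 0.00162
  w_Flu·p_Flu = 0.49 × 0.04 = 0.0196
Evidence: 0.016422 + 0.00162 + 0.0196 = 0.037642
So the posterior for Condition Measles is 0.016422 / 0.037642 ≈ 0.4363.

0.4363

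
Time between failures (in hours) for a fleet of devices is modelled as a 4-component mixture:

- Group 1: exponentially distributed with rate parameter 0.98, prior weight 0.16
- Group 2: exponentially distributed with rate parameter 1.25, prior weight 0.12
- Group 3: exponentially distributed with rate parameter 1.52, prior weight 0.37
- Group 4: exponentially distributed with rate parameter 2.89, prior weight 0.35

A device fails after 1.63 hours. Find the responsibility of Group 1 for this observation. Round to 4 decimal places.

The responsibility of component k is P(Z=k) f_k(x) divided by Σ_j P(Z=j) f_j(x).
Evaluate each component's likelihood at the observed value:
  L_1 = 0.198374
  L_2 = 0.162943
  L_3 = 0.127596
  L_4 = 0.0260056
Prior × likelihood for each component:
  P(Z=1)·L_1 = 0.16 × 0.198374 = 0.0317398
  P(Z=2)·L_2 = 0.12 × 0.162943 = 0.0195531
  P(Z=3)·L_3 = 0.37 × 0.127596 = 0.0472104
  P(Z=4)·L_4 = 0.35 × 0.0260056 = 0.00910196
Evidence: 0.0317398 + 0.0195531 + 0.0472104 + 0.00910196 = 0.107605
P(Group 1 | data) = 0.0317398 / 0.107605 ≈ 0.2950

0.2950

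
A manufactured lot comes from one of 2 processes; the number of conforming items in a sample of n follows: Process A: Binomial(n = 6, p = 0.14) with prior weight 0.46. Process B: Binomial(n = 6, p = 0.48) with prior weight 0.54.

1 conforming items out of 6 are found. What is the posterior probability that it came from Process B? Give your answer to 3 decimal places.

By Bayes' theorem, P(k | x) = w_k f_k(x) / Σ_j w_j f_j(x).
Component likelihoods at x = 1 conforming items out of 6:
  L_A = 0.395159
  L_B = 0.109499
Weight by the priors:
  w_A·L_A = 0.46 × 0.395159 = 0.181773
  w_B·L_B = 0.54 × 0.109499 = 0.0591293
Normaliser: 0.181773 + 0.0591293 = 0.240902
P(Process B | the observation) = 0.0591293 / 0.240902 ≈ 0.245

0.245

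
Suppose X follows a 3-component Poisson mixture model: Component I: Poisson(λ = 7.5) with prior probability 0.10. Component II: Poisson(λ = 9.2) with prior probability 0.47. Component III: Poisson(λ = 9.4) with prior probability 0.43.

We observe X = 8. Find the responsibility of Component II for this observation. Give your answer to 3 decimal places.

0.472

Posterior ∝ prior × likelihood, so P(k | x) ∝ w_k f_k(x); normalise over all components.
Component likelihoods at x = 8:
  L_I = e^(−7.5)·7.5^8/8! = 0.137329
  L_II = e^(−9.2)·9.2^8/8! = 0.128609
  L_III = e^(−9.4)·9.4^8/8! = 0.125065
Weight by the priors:
  w_I·L_I = 0.10 × 0.137329 = 0.0137329
  w_II·L_II = 0.47 × 0.128609 = 0.0604464
  w_III·L_III = 0.43 × 0.125065 = 0.0537778
Marginal: 0.0137329 + 0.0604464 + 0.0537778 = 0.127957
So the posterior for Component II is 0.0604464 / 0.127957 ≈ 0.472.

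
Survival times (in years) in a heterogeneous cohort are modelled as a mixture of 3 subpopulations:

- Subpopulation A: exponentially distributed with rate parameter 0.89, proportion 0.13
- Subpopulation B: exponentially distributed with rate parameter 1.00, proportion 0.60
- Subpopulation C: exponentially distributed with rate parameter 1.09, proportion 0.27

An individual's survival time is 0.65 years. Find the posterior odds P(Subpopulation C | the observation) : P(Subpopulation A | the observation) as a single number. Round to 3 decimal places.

Posterior odds = (π_i f_i(x)) / (π_j f_j(x)); the normalising sum cancels.
Evaluate each component's likelihood at the observed value:
  f_A = 0.499058
  f_B = 0.522046
  f_C = 0.536697
Posterior odds = (π_C·f_C) / (π_A·f_A) = (0.27·0.536697) / (0.13·0.499058) = 0.144908 / 0.0648775 ≈ 2.234

2.234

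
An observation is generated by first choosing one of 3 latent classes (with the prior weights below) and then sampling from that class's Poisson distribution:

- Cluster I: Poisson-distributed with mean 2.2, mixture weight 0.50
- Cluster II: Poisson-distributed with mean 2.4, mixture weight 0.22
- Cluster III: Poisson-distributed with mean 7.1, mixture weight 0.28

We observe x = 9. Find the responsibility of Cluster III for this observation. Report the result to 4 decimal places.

0.9888

By Bayes' theorem, P(k | x) = P(Z=k) f_k(x) / Σ_j P(Z=j) f_j(x).
Component likelihoods at x = 9:
  p_I = e^(−2.2)·2.2^9/9! = 0.000368632
  p_II = e^(−2.4)·2.4^9/9! = 0.000660437
  p_III = e^(−7.1)·7.1^9/9! = 0.104249
Weight by the priors:
  P(Z=I)·p_I = 0.50 × 0.000368632 = 0.000184316
  P(Z=II)·p_II = 0.22 × 0.000660437 = 0.000145296
  P(Z=III)·p_III = 0.28 × 0.104249 = 0.0291897
Normaliser: 0.000184316 + 0.000145296 + 0.0291897 = 0.0295193
Responsibility of Cluster III: 0.0291897 / 0.0295193 ≈ 0.9888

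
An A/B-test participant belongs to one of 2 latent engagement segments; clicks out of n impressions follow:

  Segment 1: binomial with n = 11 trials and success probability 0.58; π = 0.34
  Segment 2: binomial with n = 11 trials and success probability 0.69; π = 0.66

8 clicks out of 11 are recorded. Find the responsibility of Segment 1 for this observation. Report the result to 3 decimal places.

0.242

P(component k | x) = P(Z=k)·f_k(x) / marginal(x), where marginal(x) = Σ_j P(Z=j)·f_j(x).
Component likelihoods at x = 8 clicks out of 11:
  p_1 = C(11,8)·0.58^8·0.42^3 = 165·0.0128063·0.074088 = 0.156551
  p_2 = C(11,8)·0.69^8·0.31^3 = 165·0.0513798·0.029791 = 0.252558
Multiply by the mixture weights:
  P(Z=1)·p_1 = 0.34 × 0.156551 = 0.0532273
  P(Z=2)·p_2 = 0.66 × 0.252558 = 0.166689
Normaliser: 0.0532273 + 0.166689 = 0.219916
P(Segment 1 | the observation) = 0.0532273 / 0.219916 ≈ 0.242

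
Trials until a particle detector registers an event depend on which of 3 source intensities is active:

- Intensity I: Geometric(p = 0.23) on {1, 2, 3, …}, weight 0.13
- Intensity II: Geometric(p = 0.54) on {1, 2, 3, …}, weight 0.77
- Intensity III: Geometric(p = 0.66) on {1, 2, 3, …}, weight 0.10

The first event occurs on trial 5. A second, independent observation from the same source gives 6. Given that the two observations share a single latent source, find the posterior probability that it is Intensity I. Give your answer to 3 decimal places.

0.757

The responsibility of component k is P(Z=k) f_k(x) divided by Σ_j P(Z=j) f_j(x).
Since both observations come from the same component, the likelihood for component k is f_k(x₁)·f_k(x₂).
  f_I = [0.080852] × [0.062256] = 0.00503352
  f_II = [0.0241783] × [0.011122] = 0.000268911
  f_III = [0.00881982] × [0.00299874] = 2.64483e-05
Prior × likelihood for each component:
  P(Z=I)·f_I = 0.13 × 0.00503352 = 0.000654358
  P(Z=II)·f_II = 0.77 × 0.000268911 = 0.000207061
  P(Z=III)·f_III = 0.10 × 2.64483e-05 = 2.64483e-06
Evidence: 0.000654358 + 0.000207061 + 2.64483e-06 = 0.000864064
P(Intensity I | x) = 0.000654358 / 0.000864064 ≈ 0.757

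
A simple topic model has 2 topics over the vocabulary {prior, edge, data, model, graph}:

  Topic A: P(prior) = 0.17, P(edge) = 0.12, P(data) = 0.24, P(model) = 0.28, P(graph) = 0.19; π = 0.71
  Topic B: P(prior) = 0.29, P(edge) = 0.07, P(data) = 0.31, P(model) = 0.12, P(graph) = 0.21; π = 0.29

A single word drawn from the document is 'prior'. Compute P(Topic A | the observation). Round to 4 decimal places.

0.5894

By Bayes' theorem, P(k | x) = π_k f_k(x) / Σ_j π_j f_j(x).
Evaluate each component's likelihood at the observed value:
  p_A = P(prior | comp) = 0.17
  p_B = P(prior | comp) = 0.29
Weight by the priors:
  π_A·p_A = 0.71 × 0.17 = 0.1207
  π_B·p_B = 0.29 × 0.29 = 0.0841
Denominator: 0.1207 + 0.0841 = 0.2048
P(Topic A | 'prior') ≈ 0.5894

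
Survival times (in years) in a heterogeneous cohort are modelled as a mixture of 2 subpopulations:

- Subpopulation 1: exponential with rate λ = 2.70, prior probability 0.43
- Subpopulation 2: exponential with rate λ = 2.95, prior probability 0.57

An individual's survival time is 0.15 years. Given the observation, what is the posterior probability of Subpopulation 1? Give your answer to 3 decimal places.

0.418

By Bayes' theorem, P(k | x) = P(Z=k) f_k(x) / Σ_j P(Z=j) f_j(x).
Evaluate each component's likelihood at the observed value:
  f_1 = 2.70·e^(−2.70·0.15) = 2.70·e^(−0.4050) = 1.80084
  f_2 = 2.95·e^(−2.95·0.15) = 2.95·e^(−0.4425) = 1.89516
Prior × likelihood for each component:
  P(Z=1)·f_1 = 0.43 × 1.80084 = 0.77436
  P(Z=2)·f_2 = 0.57 × 1.89516 = 1.08024
Evidence: 0.77436 + 1.08024 = 1.8546
P(Subpopulation 1 | data) ≈ 0.418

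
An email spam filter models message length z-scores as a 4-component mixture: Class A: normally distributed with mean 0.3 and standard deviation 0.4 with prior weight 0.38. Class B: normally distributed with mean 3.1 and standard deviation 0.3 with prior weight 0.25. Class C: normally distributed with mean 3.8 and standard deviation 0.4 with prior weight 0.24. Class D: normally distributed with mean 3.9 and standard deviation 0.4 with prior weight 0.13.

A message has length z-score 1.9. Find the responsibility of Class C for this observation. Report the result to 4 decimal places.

0.0125

Apply Bayes' rule: the posterior for each component is proportional to its prior times its likelihood at x.
Component likelihoods at x = 1.9:
  f_A = (1/(0.4·√(2π)))·exp(−(1.9−0.3)²/(2·0.4²)) = 0.997356·exp(-8.00000) = 0.000334576
  f_B = (1/(0.3·√(2π)))·exp(−(1.9−3.1)²/(2·0.3²)) = 1.329808·exp(-8.00000) = 0.000446101
  f_C = (1/(0.4·√(2π)))·exp(−(1.9−3.8)²/(2·0.4²)) = 0.997356·exp(-11.28125) = 1.25738e-05
  f_D = (1/(0.4·√(2π)))·exp(−(1.9−3.9)²/(2·0.4²)) = 0.997356·exp(-12.50000) = 3.7168e-06
Weight by the priors:
  w_A·f_A = 0.38 × 0.000334576 = 0.000127139
  w_B·f_B = 0.25 × 0.000446101 = 0.000111525
  w_C·f_C = 0.24 × 1.25738e-05 = 3.0177e-06
  w_D·f_D = 0.13 × 3.7168e-06 = 4.83184e-07
Normaliser: 0.000127139 + 0.000111525 + 3.0177e-06 + 4.83184e-07 = 0.000242165
So the posterior for Class C is 3.0177e-06 / 0.000242165 ≈ 0.0125.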